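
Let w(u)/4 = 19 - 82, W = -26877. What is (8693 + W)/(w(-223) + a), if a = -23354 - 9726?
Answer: 4546/8333 ≈ 0.54554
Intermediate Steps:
w(u) = -252 (w(u) = 4*(19 - 82) = 4*(-63) = -252)
a = -33080
(8693 + W)/(w(-223) + a) = (8693 - 26877)/(-252 - 33080) = -18184/(-33332) = -18184*(-1/33332) = 4546/8333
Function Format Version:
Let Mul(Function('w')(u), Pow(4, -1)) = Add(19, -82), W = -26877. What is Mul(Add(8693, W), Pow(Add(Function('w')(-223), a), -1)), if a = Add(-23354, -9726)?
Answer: Rational(4546, 8333) ≈ 0.54554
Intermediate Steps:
Function('w')(u) = -252 (Function('w')(u) = Mul(4, Add(19, -82)) = Mul(4, -63) = -252)
a = -33080
Mul(Add(8693, W), Pow(Add(Function('w')(-223), a), -1)) = Mul(Add(8693, -26877), Pow(Add(-252, -33080), -1)) = Mul(-18184, Pow(-33332, -1)) = Mul(-18184, Rational(-1, 33332)) = Rational(4546, 8333)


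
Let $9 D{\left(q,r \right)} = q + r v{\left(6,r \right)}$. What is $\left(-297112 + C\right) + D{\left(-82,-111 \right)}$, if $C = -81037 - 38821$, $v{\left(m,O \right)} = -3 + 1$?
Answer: $- \frac{3752590}{9} \approx -4.1695 \cdot 10^{5}$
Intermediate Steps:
$v{\left(m,O \right)} = -2$
$D{\left(q,r \right)} = - \frac{2 r}{9} + \frac{q}{9}$ ($D{\left(q,r \right)} = \frac{q + r \left(-2\right)}{9} = \frac{q - 2 r}{9} = - \frac{2 r}{9} + \frac{q}{9}$)
$C = -119858$
$\left(-297112 + C\right) + D{\left(-82,-111 \right)} = \left(-297112 - 119858\right) + \left(\left(- \frac{2}{9}\right) \left(-111\right) + \frac{1}{9} \left(-82\right)\right) = -416970 + \left(\frac{74}{3} - \frac{82}{9}\right) = -416970 + \frac{140}{9} = - \frac{3752590}{9}$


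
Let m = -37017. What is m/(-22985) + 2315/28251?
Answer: 1098977542/649349235 ≈ 1.6924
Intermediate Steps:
m/(-22985) + 2315/28251 = -37017/(-22985) + 2315/28251 = -37017*(-1/22985) + 2315*(1/28251) = 37017/22985 + 2315/28251 = 1098977542/649349235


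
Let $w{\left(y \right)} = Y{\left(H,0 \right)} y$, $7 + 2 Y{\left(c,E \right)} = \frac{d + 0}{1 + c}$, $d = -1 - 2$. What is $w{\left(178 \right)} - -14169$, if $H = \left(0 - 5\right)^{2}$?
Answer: $\frac{351929}{26} \approx 13536.0$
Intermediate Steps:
$d = -3$
$H = 25$ ($H = \left(-5\right)^{2} = 25$)
$Y{\left(c,E \right)} = - \frac{7}{2} - \frac{3}{2 \left(1 + c\right)}$ ($Y{\left(c,E \right)} = - \frac{7}{2} + \frac{\left(-3 + 0\right) \frac{1}{1 + c}}{2} = - \frac{7}{2} + \frac{\left(-3\right) \frac{1}{1 + c}}{2} = - \frac{7}{2} - \frac{3}{2 \left(1 + c\right)}$)
$w{\left(y \right)} = - \frac{185 y}{52}$ ($w{\left(y \right)} = \frac{-10 - 175}{2 \left(1 + 25\right)} y = \frac{-10 - 175}{2 \cdot 26} y = \frac{1}{2} \cdot \frac{1}{26} \left(-185\right) y = - \frac{185 y}{52}$)
$w{\left(178 \right)} - -14169 = \left(- \frac{185}{52}\right) 178 - -14169 = - \frac{16465}{26} + 14169 = \frac{351929}{26}$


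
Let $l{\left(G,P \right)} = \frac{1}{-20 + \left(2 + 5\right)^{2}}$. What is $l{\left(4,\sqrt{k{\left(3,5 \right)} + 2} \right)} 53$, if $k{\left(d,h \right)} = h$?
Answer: $\frac{53}{29} \approx 1.8276$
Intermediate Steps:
$l{\left(G,P \right)} = \frac{1}{29}$ ($l{\left(G,P \right)} = \frac{1}{-20 + 7^{2}} = \frac{1}{-20 + 49} = \frac{1}{29}$)
$l{\left(4,\sqrt{k{\left(3,5 \right)} + 2} \right)} 53 = \frac{1}{29} \cdot 53 = \frac{53}{29}$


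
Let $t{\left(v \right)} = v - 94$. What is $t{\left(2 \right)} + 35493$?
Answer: $35401$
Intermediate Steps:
$t{\left(v \right)} = -94 + v$
$t{\left(2 \right)} + 35493 = \left(-94 + 2\right) + 35493 = -92 + 35493 = 35401$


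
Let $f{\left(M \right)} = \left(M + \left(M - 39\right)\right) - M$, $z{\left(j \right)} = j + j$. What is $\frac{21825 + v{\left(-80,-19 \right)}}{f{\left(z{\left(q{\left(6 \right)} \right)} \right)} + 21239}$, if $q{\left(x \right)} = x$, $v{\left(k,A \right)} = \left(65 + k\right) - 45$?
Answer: $\frac{21765}{21212} \approx 1.0261$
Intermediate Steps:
$v{\left(k,A \right)} = 20 + k$
$z{\left(j \right)} = 2 j$
$f{\left(M \right)} = -39 + M$ ($f{\left(M \right)} = \left(M + \left(M - 39\right)\right) - M = \left(M + \left(-39 + M\right)\right) - M = \left(-39 + 2 M\right) - M = -39 + M$)
$\frac{21825 + v{\left(-80,-19 \right)}}{f{\left(z{\left(q{\left(6 \right)} \right)} \right)} + 21239} = \frac{21825 + \left(20 - 80\right)}{\left(-39 + 2 \cdot 6\right) + 21239} = \frac{21825 - 60}{\left(-39 + 12\right) + 21239} = \frac{21765}{-27 + 21239} = \frac{21765}{21212}$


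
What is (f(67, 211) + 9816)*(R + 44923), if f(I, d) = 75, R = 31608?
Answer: 756968121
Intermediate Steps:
(f(67, 211) + 9816)*(R + 44923) = (75 + 9816)*(31608 + 44923) = 9891*76531 = 756968121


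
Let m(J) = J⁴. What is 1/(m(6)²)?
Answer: 1/1679616 ≈ 5.9537e-7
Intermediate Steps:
1/(m(6)²) = 1/((6⁴)²) = 1/(1296²) = 1/1679616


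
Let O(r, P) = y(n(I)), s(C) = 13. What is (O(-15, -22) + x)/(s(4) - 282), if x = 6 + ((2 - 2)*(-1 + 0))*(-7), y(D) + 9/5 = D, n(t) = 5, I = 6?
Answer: -46/1345 ≈ -0.034201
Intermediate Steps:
y(D) = -9/5 + D
O(r, P) = 16/5 (O(r, P) = -9/5 + 5 = 16/5)
x = 6 (x = 6 + (0*(-1))*(-7) = 6 + 0*(-7) = 6 + 0 = 6)
(O(-15, -22) + x)/(s(4) - 282) = (16/5 + 6)/(13 - 282) = (46/5)/(-269) = (46/5)*(-1/269) = -46/1345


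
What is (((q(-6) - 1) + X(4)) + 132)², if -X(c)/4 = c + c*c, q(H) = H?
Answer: 2025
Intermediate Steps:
X(c) = -4*c - 4*c² (X(c) = -4*(c + c*c) = -4*(c + c²) = -4*c - 4*c²)
(((q(-6) - 1) + X(4)) + 132)² = (((-6 - 1) - 4*4*(1 + 4)) + 132)² = ((-7 - 4*4*5) + 132)² = ((-7 - 80) + 132)² = (-87 + 132)² = 45² = 2025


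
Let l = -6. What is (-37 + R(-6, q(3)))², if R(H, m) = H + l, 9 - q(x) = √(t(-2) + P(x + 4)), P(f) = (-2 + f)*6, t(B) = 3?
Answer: 2401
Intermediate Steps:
P(f) = -12 + 6*f
q(x) = 9 - √(15 + 6*x) (q(x) = 9 - √(3 + (-12 + 6*(x + 4))) = 9 - √(3 + (-12 + 6*(4 + x))) = 9 - √(3 + (-12 + (24 + 6*x))) = 9 - √(3 + (12 + 6*x)) = 9 - √(15 + 6*x))
R(H, m) = -6 + H (R(H, m) = H - 6 = -6 + H)
(-37 + R(-6, q(3)))² = (-37 + (-6 - 6))² = (-37 - 12)² = (-49)² = 2401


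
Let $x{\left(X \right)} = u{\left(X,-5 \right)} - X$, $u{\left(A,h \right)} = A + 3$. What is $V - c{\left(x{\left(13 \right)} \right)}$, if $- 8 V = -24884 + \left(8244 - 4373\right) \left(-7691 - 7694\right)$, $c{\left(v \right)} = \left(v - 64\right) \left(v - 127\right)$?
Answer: $\frac{59519707}{8} \approx 7.44 \cdot 10^{6}$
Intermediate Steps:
$u{\left(A,h \right)} = 3 + A$
$x{\left(X \right)} = 3$ ($x{\left(X \right)} = \left(3 + X\right) - X = 3$)
$c{\left(v \right)} = \left(-127 + v\right) \left(-64 + v\right)$ ($c{\left(v \right)} = \left(-64 + v\right) \left(-127 + v\right) = \left(-127 + v\right) \left(-64 + v\right)$)
$V = \frac{59580219}{8}$ ($V = - \frac{-24884 + \left(8244 - 4373\right) \left(-7691 - 7694\right)}{8} = - \frac{-24884 + 3871 \left(-15385\right)}{8} = - \frac{-24884 - 59555335}{8} = \left(- \frac{1}{8}\right) \left(-59580219\right) = \frac{59580219}{8} \approx 7.4475 \cdot 10^{6}$)
$V - c{\left(x{\left(13 \right)} \right)} = \frac{59580219}{8} - \left(8128 + 3^{2} - 573\right) = \frac{59580219}{8} - \left(8128 + 9 - 573\right) = \frac{59580219}{8} - 7564 = \frac{59519707}{8}$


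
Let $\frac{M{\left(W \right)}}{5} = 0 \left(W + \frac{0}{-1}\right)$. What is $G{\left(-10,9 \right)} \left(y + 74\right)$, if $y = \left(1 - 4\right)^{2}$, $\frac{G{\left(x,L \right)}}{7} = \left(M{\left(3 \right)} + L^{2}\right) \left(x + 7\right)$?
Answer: $-141183$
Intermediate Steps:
$M{\left(W \right)} = 0$ ($M{\left(W \right)} = 5 \cdot 0 \left(W + \frac{0}{-1}\right) = 5 \cdot 0 \left(W + 0 \left(-1\right)\right) = 5 \cdot 0 \left(W + 0\right) = 5 \cdot 0 W = 5 \cdot 0 = 0$)
$G{\left(x,L \right)} = 7 L^{2} \left(7 + x\right)$ ($G{\left(x,L \right)} = 7 \left(0 + L^{2}\right) \left(x + 7\right) = 7 L^{2} \left(7 + x\right)$)
$y = 9$ ($y = \left(-3\right)^{2} = 9$)
$G{\left(-10,9 \right)} \left(y + 74\right) = 7 \cdot 9^{2} \left(7 - 10\right) \left(9 + 74\right) = 7 \cdot 81 \left(-3\right) 83 = \left(-1701\right) 83 = -141183$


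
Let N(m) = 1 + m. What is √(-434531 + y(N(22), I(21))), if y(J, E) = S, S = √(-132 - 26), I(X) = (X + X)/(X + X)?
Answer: √(-434531 + I*√158) ≈ 0.01 + 659.19*I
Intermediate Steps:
I(X) = 1 (I(X) = (2*X)/((2*X)) = (2*X)*(1/(2*X)) = 1)
S = I*√158 (S = √(-158) = I*√158 ≈ 12.57*I)
y(J, E) = I*√158
√(-434531 + y(N(22), I(21))) = √(-434531 + I*√158)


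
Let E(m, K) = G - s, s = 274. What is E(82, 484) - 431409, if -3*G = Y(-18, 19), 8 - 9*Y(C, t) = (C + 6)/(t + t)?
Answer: -221453537/513 ≈ -4.3168e+5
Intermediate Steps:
Y(C, t) = 8/9 - (6 + C)/(18*t) (Y(C, t) = 8/9 - (C + 6)/(9*(t + t)) = 8/9 - (6 + C)/(9*(2*t)) = 8/9 - (6 + C)*1/(2*t)/9 = 8/9 - (6 + C)/(18*t))
G = -158/513 (G = -(-6 - 1*(-18) + 16*19)/(54*19) = -(-6 + 18 + 304)/(54*19) = -316/(54*19) = -⅓*158/171 = -158/513 ≈ -0.30799)
E(m, K) = -140720/513 (E(m, K) = -158/513 - 1*274 = -158/513 - 274 = -140720/513)
E(82, 484) - 431409 = -140720/513 - 431409 = -221453537/513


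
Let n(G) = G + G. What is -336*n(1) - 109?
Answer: -781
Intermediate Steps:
n(G) = 2*G
-336*n(1) - 109 = -672 - 109 = -781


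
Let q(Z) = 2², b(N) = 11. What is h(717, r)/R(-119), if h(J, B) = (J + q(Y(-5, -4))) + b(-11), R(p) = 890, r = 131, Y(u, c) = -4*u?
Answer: 366/445 ≈ 0.82247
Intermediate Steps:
q(Z) = 4
h(J, B) = 15 + J (h(J, B) = (J + 4) + 11 = (4 + J) + 11 = 15 + J)
h(717, r)/R(-119) = (15 + 717)/890 = 732*(1/890) = 366/445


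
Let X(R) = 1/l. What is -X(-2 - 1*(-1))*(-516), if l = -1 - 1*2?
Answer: -172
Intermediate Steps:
l = -3 (l = -1 - 2 = -3)
X(R) = -⅓ (X(R) = 1/(-3) = -⅓)
-X(-2 - 1*(-1))*(-516) = -1*(-⅓)*(-516) = (⅓)*(-516) = -172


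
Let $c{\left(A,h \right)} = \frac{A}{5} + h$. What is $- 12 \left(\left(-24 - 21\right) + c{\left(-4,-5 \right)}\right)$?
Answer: $\frac{3048}{5} \approx 609.6$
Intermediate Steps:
$c{\left(A,h \right)} = h + \frac{A}{5}$ ($c{\left(A,h \right)} = A \frac{1}{5} + h = \frac{A}{5} + h = h + \frac{A}{5}$)
$- 12 \left(\left(-24 - 21\right) + c{\left(-4,-5 \right)}\right) = - 12 \left(\left(-24 - 21\right) + \left(-5 + \frac{1}{5} \left(-4\right)\right)\right) = - 12 \left(-45 - \frac{29}{5}\right) = \left(-12\right) \left(- \frac{254}{5}\right) = \frac{3048}{5}$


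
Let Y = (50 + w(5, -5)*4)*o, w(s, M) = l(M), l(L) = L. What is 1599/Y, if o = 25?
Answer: 533/250 ≈ 2.1320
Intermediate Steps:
w(s, M) = M
Y = 750 (Y = (50 - 5*4)*25 = (50 - 20)*25 = 30*25 = 750)
1599/Y = 1599/750 = 1599*(1/750) = 533/250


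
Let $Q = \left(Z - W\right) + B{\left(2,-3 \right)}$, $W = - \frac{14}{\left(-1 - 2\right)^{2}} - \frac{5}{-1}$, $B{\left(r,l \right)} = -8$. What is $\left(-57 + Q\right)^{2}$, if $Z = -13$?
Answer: $\frac{537289}{81} \approx 6633.2$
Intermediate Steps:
$W = \frac{31}{9}$ ($W = - \frac{14}{\left(-3\right)^{2}} - -5 = - \frac{14}{9} + 5 = \frac{31}{9} \approx 3.4444$)
$Q = - \frac{220}{9}$ ($Q = \left(-13 - \frac{31}{9}\right) - 8 = - \frac{148}{9} - 8 = - \frac{220}{9} \approx -24.444$)
$\left(-57 + Q\right)^{2} = \left(-57 - \frac{220}{9}\right)^{2} = \left(- \frac{733}{9}\right)^{2} = \frac{537289}{81}$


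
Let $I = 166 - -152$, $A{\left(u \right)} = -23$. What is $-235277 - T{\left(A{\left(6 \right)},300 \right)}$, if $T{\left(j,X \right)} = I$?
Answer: $-235595$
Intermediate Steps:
$I = 318$ ($I = 166 + 152 = 318$)
$T{\left(j,X \right)} = 318$
$-235277 - T{\left(A{\left(6 \right)},300 \right)} = -235277 - 318 = -235595$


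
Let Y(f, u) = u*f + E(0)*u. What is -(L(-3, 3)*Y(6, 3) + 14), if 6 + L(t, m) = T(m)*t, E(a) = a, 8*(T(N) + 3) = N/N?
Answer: -245/4 ≈ -61.250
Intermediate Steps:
T(N) = -23/8 (T(N) = -3 + (N/N)/8 = -3 + (⅛)*1 = -3 + ⅛ = -23/8)
Y(f, u) = f*u (Y(f, u) = u*f + 0*u = f*u + 0 = f*u)
L(t, m) = -6 - 23*t/8
-(L(-3, 3)*Y(6, 3) + 14) = -((-6 - 23/8*(-3))*(6*3) + 14) = -((-6 + 69/8)*18 + 14) = -((21/8)*18 + 14) = -(189/4 + 14) = -1*245/4 = -245/4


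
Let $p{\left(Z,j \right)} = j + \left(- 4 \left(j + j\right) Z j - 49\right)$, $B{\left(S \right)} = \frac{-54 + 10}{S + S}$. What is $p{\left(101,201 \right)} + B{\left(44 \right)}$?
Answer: $- \frac{65287713}{2} \approx -3.2644 \cdot 10^{7}$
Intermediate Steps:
$B{\left(S \right)} = - \frac{22}{S}$ ($B{\left(S \right)} = - \frac{44}{2 S} = - 44 \frac{1}{2 S} = - \frac{22}{S}$)
$p{\left(Z,j \right)} = -49 + j - 8 Z j^{2}$ ($p{\left(Z,j \right)} = j + \left(- 4 \cdot 2 j Z j - 49\right) = j + \left(- 8 j Z j - 49\right) = j + \left(- 8 Z j j - 49\right) = j - \left(49 + 8 Z j^{2}\right) = -49 + j - 8 Z j^{2}$)
$p{\left(101,201 \right)} + B{\left(44 \right)} = \left(-49 + 201 - 808 \cdot 201^{2}\right) - \frac{22}{44} = \left(-49 + 201 - 808 \cdot 40401\right) - \frac{1}{2} = \left(-49 + 201 - 32644008\right) - \frac{1}{2} = -32643856 - \frac{1}{2} = - \frac{65287713}{2}$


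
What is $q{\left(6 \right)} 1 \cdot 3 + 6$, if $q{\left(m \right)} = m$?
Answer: $24$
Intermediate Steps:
$q{\left(6 \right)} 1 \cdot 3 + 6 = 6 \cdot 1 \cdot 3 + 6 = 6 \cdot 3 + 6 = 18 + 6 = 24$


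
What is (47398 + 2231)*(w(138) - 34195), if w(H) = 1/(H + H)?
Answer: -156129839717/92 ≈ -1.6971e+9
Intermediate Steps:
w(H) = 1/(2*H)
(47398 + 2231)*(w(138) - 34195) = (47398 + 2231)*((1/2)/138 - 34195) = 49629*((1/2)*(1/138) - 34195) = 49629*(1/276 - 34195) = 49629*(-9437819/276) = -156129839717/92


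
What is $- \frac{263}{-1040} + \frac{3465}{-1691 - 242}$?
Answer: $- \frac{3095221}{2010320} \approx -1.5397$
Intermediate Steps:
$- \frac{263}{-1040} + \frac{3465}{-1691 - 242} = \left(-263\right) \left(- \frac{1}{1040}\right) + \frac{3465}{-1933} = \frac{263}{1040} + 3465 \left(- \frac{1}{1933}\right) = \frac{263}{1040} - \frac{3465}{1933} = - \frac{3095221}{2010320}$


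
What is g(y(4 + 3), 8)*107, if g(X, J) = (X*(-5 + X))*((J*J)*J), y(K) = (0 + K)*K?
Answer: 118114304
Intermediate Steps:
y(K) = K**2 (y(K) = K*K = K**2)
g(X, J) = X*J**3*(-5 + X) (g(X, J) = (X*(-5 + X))*(J**2*J) = (X*(-5 + X))*J**3 = X*J**3*(-5 + X))
g(y(4 + 3), 8)*107 = ((4 + 3)**2*8**3*(-5 + (4 + 3)**2))*107 = (7**2*512*(-5 + 7**2))*107 = (49*512*(-5 + 49))*107 = (49*512*44)*107 = 1103872*107 = 118114304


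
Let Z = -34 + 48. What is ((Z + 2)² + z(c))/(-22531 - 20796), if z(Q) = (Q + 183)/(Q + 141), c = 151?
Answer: -37543/6325742 ≈ -0.0059350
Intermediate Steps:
z(Q) = (183 + Q)/(141 + Q)
Z = 14
((Z + 2)² + z(c))/(-22531 - 20796) = ((14 + 2)² + (183 + 151)/(141 + 151))/(-22531 - 20796) = (16² + 334/292)/(-43327) = (256 + (1/292)*334)*(-1/43327) = (256 + 167/146)*(-1/43327) = (37543/146)*(-1/43327) = -37543/6325742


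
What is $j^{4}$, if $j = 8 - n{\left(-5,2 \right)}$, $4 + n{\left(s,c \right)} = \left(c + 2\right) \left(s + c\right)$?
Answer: $331776$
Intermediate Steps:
$n{\left(s,c \right)} = -4 + \left(2 + c\right) \left(c + s\right)$ ($n{\left(s,c \right)} = -4 + \left(c + 2\right) \left(s + c\right) = -4 + \left(2 + c\right) \left(c + s\right)$)
$j = 24$ ($j = 8 - \left(-4 + 2^{2} + 2 \cdot 2 + 2 \left(-5\right) + 2 \left(-5\right)\right) = 8 - \left(-4 + 4 + 4 - 10 - 10\right) = 8 - -16 = 8 + 16 = 24$)
$j^{4} = 24^{4} = 331776$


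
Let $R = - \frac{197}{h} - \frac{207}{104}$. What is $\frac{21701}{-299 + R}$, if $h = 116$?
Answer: $- \frac{65450216}{912909} \approx -71.694$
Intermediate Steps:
$R = - \frac{11125}{3016}$ ($R = - \frac{197}{116} - \frac{207}{104} = - \frac{11125}{3016} \approx -3.6887$)
$\frac{21701}{-299 + R} = \frac{21701}{-299 - \frac{11125}{3016}} = \frac{21701}{- \frac{912909}{3016}} = 21701 \left(- \frac{3016}{912909}\right) = - \frac{65450216}{912909}$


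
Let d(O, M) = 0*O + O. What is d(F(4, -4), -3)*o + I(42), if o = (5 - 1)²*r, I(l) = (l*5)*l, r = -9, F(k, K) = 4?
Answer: 8244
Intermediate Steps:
I(l) = 5*l² (I(l) = (5*l)*l = 5*l²)
d(O, M) = O (d(O, M) = 0 + O = O)
o = -144 (o = (5 - 1)²*(-9) = 4²*(-9) = 16*(-9) = -144)
d(F(4, -4), -3)*o + I(42) = 4*(-144) + 5*42² = -576 + 5*1764 = -576 + 8820 = 8244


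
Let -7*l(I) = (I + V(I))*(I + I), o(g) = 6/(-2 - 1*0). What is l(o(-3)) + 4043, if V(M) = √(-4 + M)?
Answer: 28283/7 + 6*I*√7/7 ≈ 4040.4 + 2.2678*I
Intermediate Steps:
o(g) = -3 (o(g) = 6/(-2 + 0) = 6/(-2) = 6*(-½) = -3)
l(I) = -2*I*(I + √(-4 + I))/7 (l(I) = -(I + √(-4 + I))*(I + I)/7 = -(I + √(-4 + I))*2*I/7 = -2*I*(I + √(-4 + I))/7)
l(o(-3)) + 4043 = -2/7*(-3)*(-3 + √(-4 - 3)) + 4043 = -2/7*(-3)*(-3 + √(-7)) + 4043 = -2/7*(-3)*(-3 + I*√7) + 4043 = (-18/7 + 6*I*√7/7) + 4043 = 28283/7 + 6*I*√7/7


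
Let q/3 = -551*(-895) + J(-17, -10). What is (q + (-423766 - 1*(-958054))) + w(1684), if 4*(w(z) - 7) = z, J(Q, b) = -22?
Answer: 2014085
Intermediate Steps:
w(z) = 7 + z/4
q = 1479369 (q = 3*(-551*(-895) - 22) = 3*(493145 - 22) = 3*493123 = 1479369)
(q + (-423766 - 1*(-958054))) + w(1684) = (1479369 + (-423766 - 1*(-958054))) + (7 + (¼)*1684) = (1479369 + (-423766 + 958054)) + (7 + 421) = (1479369 + 534288) + 428 = 2013657 + 428 = 2014085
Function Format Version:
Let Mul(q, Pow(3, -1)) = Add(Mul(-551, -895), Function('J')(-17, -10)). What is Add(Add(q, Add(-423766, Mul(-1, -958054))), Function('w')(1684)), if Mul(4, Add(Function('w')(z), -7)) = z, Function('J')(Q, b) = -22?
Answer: 2014085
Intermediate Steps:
Function('w')(z) = Add(7, Mul(Rational(1, 4), z))
q = 1479369 (q = Mul(3, Add(Mul(-551, -895), -22)) = Mul(3, Add(493145, -22)) = Mul(3, 493123) = 1479369)
Add(Add(q, Add(-423766, Mul(-1, -958054))), Function('w')(1684)) = Add(Add(1479369, Add(-423766, Mul(-1, -958054))), Add(7, Mul(Rational(1, 4), 1684))) = Add(Add(1479369, Add(-423766, 958054)), Add(7, 421)) = Add(Add(1479369, 534288), 428) = Add(2013657, 428) = 2014085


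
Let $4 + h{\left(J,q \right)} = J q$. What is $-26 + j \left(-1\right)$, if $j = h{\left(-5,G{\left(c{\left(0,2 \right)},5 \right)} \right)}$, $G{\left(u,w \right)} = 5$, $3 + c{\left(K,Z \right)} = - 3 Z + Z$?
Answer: $3$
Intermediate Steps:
$c{\left(K,Z \right)} = -3 - 2 Z$ ($c{\left(K,Z \right)} = -3 + \left(- 3 Z + Z\right) = -3 - 2 Z$)
$h{\left(J,q \right)} = -4 + J q$
$j = -29$ ($j = -4 - 25 = -29$)
$-26 + j \left(-1\right) = -26 - -29 = -26 + 29 = 3$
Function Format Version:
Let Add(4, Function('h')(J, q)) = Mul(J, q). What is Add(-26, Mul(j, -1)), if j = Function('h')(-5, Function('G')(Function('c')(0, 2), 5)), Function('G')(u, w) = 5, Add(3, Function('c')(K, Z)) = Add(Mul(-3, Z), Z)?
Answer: 3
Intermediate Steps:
Function('c')(K, Z) = Add(-3, Mul(-2, Z)) (Function('c')(K, Z) = Add(-3, Add(Mul(-3, Z), Z)) = Add(-3, Mul(-2, Z)))
Function('h')(J, q) = Add(-4, Mul(J, q))
j = -29 (j = Add(-4, Mul(-5, 5)) = Add(-4, -25) = -29)
Add(-26, Mul(j, -1)) = Add(-26, Mul(-29, -1)) = Add(-26, 29) = 3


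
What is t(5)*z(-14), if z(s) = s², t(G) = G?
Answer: 980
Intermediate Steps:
t(5)*z(-14) = 5*(-14)² = 5*196 = 980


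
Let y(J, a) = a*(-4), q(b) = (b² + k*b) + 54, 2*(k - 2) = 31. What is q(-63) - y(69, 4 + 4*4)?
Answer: 6001/2 ≈ 3000.5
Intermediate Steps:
k = 35/2 (k = 2 + (½)*31 = 2 + 31/2 = 35/2 ≈ 17.500)
q(b) = 54 + b² + 35*b/2 (q(b) = (b² + 35*b/2) + 54 = 54 + b² + 35*b/2)
y(J, a) = -4*a
q(-63) - y(69, 4 + 4*4) = (54 + (-63)² + (35/2)*(-63)) - (-4)*(4 + 4*4) = (54 + 3969 - 2205/2) - (-4)*(4 + 16) = 5841/2 - (-4)*20 = 5841/2 - 1*(-80) = 5841/2 + 80 = 6001/2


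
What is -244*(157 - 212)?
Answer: 13420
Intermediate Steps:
-244*(157 - 212) = -244*(-55) = 13420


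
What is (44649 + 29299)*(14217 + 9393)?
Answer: 1745912280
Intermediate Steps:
(44649 + 29299)*(14217 + 9393) = 73948*23610 = 1745912280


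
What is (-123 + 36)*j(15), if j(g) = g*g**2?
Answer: -293625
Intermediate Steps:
j(g) = g**3
(-123 + 36)*j(15) = (-123 + 36)*15**3 = -87*3375 = -293625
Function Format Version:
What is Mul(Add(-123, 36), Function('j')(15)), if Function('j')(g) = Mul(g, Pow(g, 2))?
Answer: -293625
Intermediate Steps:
Function('j')(g) = Pow(g, 3)
Mul(Add(-123, 36), Function('j')(15)) = Mul(Add(-123, 36), Pow(15, 3)) = Mul(-87, 3375) = -293625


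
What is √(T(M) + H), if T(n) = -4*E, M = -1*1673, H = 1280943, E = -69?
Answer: √1281219 ≈ 1131.9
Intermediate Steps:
M = -1673
T(n) = 276 (T(n) = -4*(-69) = 276)
√(T(M) + H) = √(276 + 1280943) = √1281219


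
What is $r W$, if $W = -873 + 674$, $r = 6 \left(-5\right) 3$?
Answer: $17910$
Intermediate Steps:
$r = -90$ ($r = \left(-30\right) 3 = -90$)
$W = -199$
$r W = \left(-90\right) \left(-199\right) = 17910$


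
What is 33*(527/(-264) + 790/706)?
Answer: -81751/2824 ≈ -28.949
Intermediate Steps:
33*(527/(-264) + 790/706) = 33*(527*(-1/264) + 790*(1/706)) = 33*(-527/264 + 395/353) = 33*(-81751/93192) = -81751/2824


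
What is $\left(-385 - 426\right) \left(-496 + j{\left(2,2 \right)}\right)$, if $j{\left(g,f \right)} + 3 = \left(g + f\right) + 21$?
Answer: $384414$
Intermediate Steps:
$j{\left(g,f \right)} = 18 + f + g$ ($j{\left(g,f \right)} = -3 + \left(\left(g + f\right) + 21\right) = -3 + \left(\left(f + g\right) + 21\right) = -3 + \left(21 + f + g\right) = 18 + f + g$)
$\left(-385 - 426\right) \left(-496 + j{\left(2,2 \right)}\right) = \left(-385 - 426\right) \left(-496 + \left(18 + 2 + 2\right)\right) = - 811 \left(-496 + 22\right) = \left(-811\right) \left(-474\right) = 384414$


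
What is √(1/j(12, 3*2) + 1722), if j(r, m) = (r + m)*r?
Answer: √2231718/36 ≈ 41.497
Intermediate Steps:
j(r, m) = r*(m + r) (j(r, m) = (m + r)*r = r*(m + r))
√(1/j(12, 3*2) + 1722) = √(1/(12*(3*2 + 12)) + 1722) = √(1/(12*(6 + 12)) + 1722) = √(1/(12*18) + 1722) = √(1/216 + 1722) = √(371953/216) = √2231718/36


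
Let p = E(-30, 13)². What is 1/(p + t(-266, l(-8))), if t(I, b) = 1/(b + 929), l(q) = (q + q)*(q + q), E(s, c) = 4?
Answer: 1185/18961 ≈ 0.062497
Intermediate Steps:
l(q) = 4*q² (l(q) = (2*q)*(2*q) = 4*q²)
t(I, b) = 1/(929 + b)
p = 16 (p = 4² = 16)
1/(p + t(-266, l(-8))) = 1/(16 + 1/(929 + 4*(-8)²)) = 1/(16 + 1/(929 + 4*64)) = 1/(16 + 1/(929 + 256)) = 1/(16 + 1/1185) = 1/(18961/1185) = 1185/18961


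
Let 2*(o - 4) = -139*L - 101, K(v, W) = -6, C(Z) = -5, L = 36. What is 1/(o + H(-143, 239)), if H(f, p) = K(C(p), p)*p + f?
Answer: -2/8251 ≈ -0.00024239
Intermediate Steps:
H(f, p) = f - 6*p (H(f, p) = -6*p + f = f - 6*p)
o = -5097/2 (o = 4 + (-139*36 - 101)/2 = 4 + (-5004 - 101)/2 = 4 + (½)*(-5105) = 4 - 5105/2 = -5097/2 ≈ -2548.5)
1/(o + H(-143, 239)) = 1/(-5097/2 + (-143 - 6*239)) = 1/(-5097/2 + (-143 - 1434)) = 1/(-5097/2 - 1577) = 1/(-8251/2) = -2/8251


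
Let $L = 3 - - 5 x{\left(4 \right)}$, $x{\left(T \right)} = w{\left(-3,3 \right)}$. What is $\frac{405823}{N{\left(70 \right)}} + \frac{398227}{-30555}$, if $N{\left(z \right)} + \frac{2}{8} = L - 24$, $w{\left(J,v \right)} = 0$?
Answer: $- \frac{9926707271}{519435} \approx -19111.0$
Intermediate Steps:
$x{\left(T \right)} = 0$
$L = 3$ ($L = 3 - \left(-5\right) 0 = 3 - 0 = 3 + 0 = 3$)
$N{\left(z \right)} = - \frac{85}{4}$ ($N{\left(z \right)} = - \frac{1}{4} + \left(3 - 24\right) = - \frac{1}{4} - 21 = - \frac{85}{4}$)
$\frac{405823}{N{\left(70 \right)}} + \frac{398227}{-30555} = \frac{405823}{- \frac{85}{4}} + \frac{398227}{-30555} = 405823 \left(- \frac{4}{85}\right) + 398227 \left(- \frac{1}{30555}\right) = - \frac{1623292}{85} - \frac{398227}{30555} = - \frac{9926707271}{519435}$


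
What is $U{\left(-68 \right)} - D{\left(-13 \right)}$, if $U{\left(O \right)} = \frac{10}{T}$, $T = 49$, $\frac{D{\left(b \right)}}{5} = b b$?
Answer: $- \frac{41395}{49} \approx -844.8$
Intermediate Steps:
$D{\left(b \right)} = 5 b^{2}$ ($D{\left(b \right)} = 5 b b = 5 b^{2}$)
$U{\left(O \right)} = \frac{10}{49}$
$U{\left(-68 \right)} - D{\left(-13 \right)} = \frac{10}{49} - 5 \left(-13\right)^{2} = \frac{10}{49} - 5 \cdot 169 = \frac{10}{49} - 845 = - \frac{41395}{49}$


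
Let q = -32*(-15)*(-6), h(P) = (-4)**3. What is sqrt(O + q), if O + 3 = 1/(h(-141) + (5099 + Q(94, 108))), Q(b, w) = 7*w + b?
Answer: I*sqrt(99847581790)/5885 ≈ 53.694*I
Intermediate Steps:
Q(b, w) = b + 7*w
h(P) = -64
q = -2880 (q = 480*(-6) = -2880)
O = -17654/5885 (O = -3 + 1/(-64 + (5099 + (94 + 7*108))) = -3 + 1/(-64 + (5099 + (94 + 756))) = -3 + 1/(-64 + (5099 + 850)) = -3 + 1/(-64 + 5949) = -3 + 1/5885 = -17654/5885 ≈ -2.9998)
sqrt(O + q) = sqrt(-17654/5885 - 2880) = sqrt(-16966454/5885) = I*sqrt(99847581790)/5885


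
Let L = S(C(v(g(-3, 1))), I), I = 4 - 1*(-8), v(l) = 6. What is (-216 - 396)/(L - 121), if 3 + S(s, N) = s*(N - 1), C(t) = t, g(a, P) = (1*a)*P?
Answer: 306/29 ≈ 10.552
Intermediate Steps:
g(a, P) = P*a (g(a, P) = a*P = P*a)
I = 12 (I = 4 + 8 = 12)
S(s, N) = -3 + s*(-1 + N) (S(s, N) = -3 + s*(N - 1) = -3 + s*(-1 + N))
L = 63 (L = -3 - 1*6 + 12*6 = -3 - 6 + 72 = 63)
(-216 - 396)/(L - 121) = (-216 - 396)/(63 - 121) = -612/(-58) = -612*(-1/58) = 306/29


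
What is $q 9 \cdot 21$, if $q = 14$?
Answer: $2646$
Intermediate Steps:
$q 9 \cdot 21 = 14 \cdot 9 \cdot 21 = 126 \cdot 21 = 2646$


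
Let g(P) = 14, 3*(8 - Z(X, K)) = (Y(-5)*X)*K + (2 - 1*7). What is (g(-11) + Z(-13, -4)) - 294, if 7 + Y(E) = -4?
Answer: -239/3 ≈ -79.667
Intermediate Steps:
Y(E) = -11 (Y(E) = -7 - 4 = -11)
Z(X, K) = 29/3 + 11*K*X/3 (Z(X, K) = 8 - ((-11*X)*K + (2 - 1*7))/3 = 8 - (-11*K*X + (2 - 7))/3 = 8 - (-11*K*X - 5)/3 = 8 - (-5 - 11*K*X)/3 = 8 + (5/3 + 11*K*X/3) = 29/3 + 11*K*X/3)
(g(-11) + Z(-13, -4)) - 294 = (14 + (29/3 + (11/3)*(-4)*(-13))) - 294 = (14 + (29/3 + 572/3)) - 294 = (14 + 601/3) - 294 = 643/3 - 294 = -239/3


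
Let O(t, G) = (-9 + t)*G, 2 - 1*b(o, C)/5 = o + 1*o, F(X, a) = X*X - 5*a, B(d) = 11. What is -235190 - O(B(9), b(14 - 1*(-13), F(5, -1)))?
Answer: -234670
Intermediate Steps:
F(X, a) = X² - 5*a
b(o, C) = 10 - 10*o (b(o, C) = 10 - 5*(o + 1*o) = 10 - 5*(o + o) = 10 - 10*o)
O(t, G) = G*(-9 + t)
-235190 - O(B(9), b(14 - 1*(-13), F(5, -1))) = -235190 - (10 - 10*(14 - 1*(-13)))*(-9 + 11) = -235190 - (10 - 10*(14 + 13))*2 = -235190 - (10 - 10*27)*2 = -235190 - (10 - 270)*2 = -235190 - (-260)*2 = -235190 - 1*(-520) = -235190 + 520 = -234670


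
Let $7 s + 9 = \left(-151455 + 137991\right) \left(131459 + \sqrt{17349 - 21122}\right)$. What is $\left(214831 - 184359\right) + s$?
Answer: $- \frac{1769750681}{7} - 13464 i \sqrt{77} \approx -2.5282 \cdot 10^{8} - 1.1815 \cdot 10^{5} i$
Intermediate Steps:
$s = - \frac{1769963985}{7} - 13464 i \sqrt{77}$ ($s = - \frac{9}{7} + \frac{\left(-151455 + 137991\right) \left(131459 + \sqrt{17349 - 21122}\right)}{7} = - \frac{9}{7} + \frac{\left(-13464\right) \left(131459 + \sqrt{-3773}\right)}{7} = - \frac{9}{7} + \frac{\left(-13464\right) \left(131459 + 7 i \sqrt{77}\right)}{7} = - \frac{9}{7} + \frac{-1769963976 - 94248 i \sqrt{77}}{7} = - \frac{9}{7} - \left(\frac{1769963976}{7} + 13464 i \sqrt{77}\right) = - \frac{1769963985}{7} - 13464 i \sqrt{77} \approx -2.5285 \cdot 10^{8} - 1.1815 \cdot 10^{5} i$)
$\left(214831 - 184359\right) + s = \left(214831 - 184359\right) - \left(\frac{1769963985}{7} + 13464 i \sqrt{77}\right) = 30472 - \left(\frac{1769963985}{7} + 13464 i \sqrt{77}\right) = - \frac{1769750681}{7} - 13464 i \sqrt{77}$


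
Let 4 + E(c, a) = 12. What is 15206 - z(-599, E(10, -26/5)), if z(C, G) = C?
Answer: 15805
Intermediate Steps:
E(c, a) = 8 (E(c, a) = -4 + 12 = 8)
15206 - z(-599, E(10, -26/5)) = 15206 - 1*(-599) = 15206 + 599 = 15805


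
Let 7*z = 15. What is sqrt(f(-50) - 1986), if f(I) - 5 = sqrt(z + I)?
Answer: sqrt(-97069 + 7*I*sqrt(2345))/7 ≈ 0.077714 + 44.508*I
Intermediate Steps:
z = 15/7 (z = (1/7)*15 = 15/7 ≈ 2.1429)
f(I) = 5 + sqrt(15/7 + I)
sqrt(f(-50) - 1986) = sqrt((5 + sqrt(105 + 49*(-50))/7) - 1986) = sqrt((5 + sqrt(105 - 2450)/7) - 1986) = sqrt((5 + sqrt(-2345)/7) - 1986) = sqrt((5 + (I*sqrt(2345))/7) - 1986) = sqrt((5 + I*sqrt(2345)/7) - 1986) = sqrt(-1981 + I*sqrt(2345)/7)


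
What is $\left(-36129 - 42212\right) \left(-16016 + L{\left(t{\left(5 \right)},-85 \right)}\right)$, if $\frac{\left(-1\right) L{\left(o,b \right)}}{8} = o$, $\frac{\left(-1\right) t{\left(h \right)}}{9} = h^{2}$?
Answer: $1113695656$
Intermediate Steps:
$t{\left(h \right)} = - 9 h^{2}$
$L{\left(o,b \right)} = - 8 o$
$\left(-36129 - 42212\right) \left(-16016 + L{\left(t{\left(5 \right)},-85 \right)}\right) = \left(-36129 - 42212\right) \left(-16016 - 8 \left(- 9 \cdot 5^{2}\right)\right) = - 78341 \left(-16016 - 8 \left(\left(-9\right) 25\right)\right) = - 78341 \left(-16016 - -1800\right) = - 78341 \left(-16016 + 1800\right) = \left(-78341\right) \left(-14216\right) = 1113695656$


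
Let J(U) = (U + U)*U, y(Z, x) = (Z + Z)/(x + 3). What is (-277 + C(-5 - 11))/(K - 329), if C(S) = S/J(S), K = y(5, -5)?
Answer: 8865/10688 ≈ 0.82944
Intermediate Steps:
y(Z, x) = 2*Z/(3 + x) (y(Z, x) = (2*Z)/(3 + x) = 2*Z/(3 + x))
J(U) = 2*U**2 (J(U) = (2*U)*U = 2*U**2)
K = -5 (K = 2*5/(3 - 5) = 2*5/(-2) = 2*5*(-1/2) = -5)
C(S) = 1/(2*S) (C(S) = S/((2*S**2)) = S*(1/(2*S**2)) = 1/(2*S))
(-277 + C(-5 - 11))/(K - 329) = (-277 + 1/(2*(-5 - 11)))/(-5 - 329) = (-277 + (1/2)/(-16))/(-334) = (-277 + (1/2)*(-1/16))*(-1/334) = (-277 - 1/32)*(-1/334) = -8865/32*(-1/334) = 8865/10688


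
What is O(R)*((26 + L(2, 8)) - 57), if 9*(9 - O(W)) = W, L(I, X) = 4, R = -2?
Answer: -249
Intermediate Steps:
O(W) = 9 - W/9
O(R)*((26 + L(2, 8)) - 57) = (9 - ⅑*(-2))*((26 + 4) - 57) = (9 + 2/9)*(30 - 57) = (83/9)*(-27) = -249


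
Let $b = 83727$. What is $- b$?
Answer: $-83727$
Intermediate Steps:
$- b = \left(-1\right) 83727 = -83727$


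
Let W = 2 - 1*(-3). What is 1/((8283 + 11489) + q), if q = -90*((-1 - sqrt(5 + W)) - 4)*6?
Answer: 2809/62759348 - 135*sqrt(10)/125518696 ≈ 4.1357e-5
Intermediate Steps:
W = 5 (W = 2 + 3 = 5)
q = 2700 + 540*sqrt(10) (q = -90*((-1 - sqrt(5 + 5)) - 4)*6 = -90*((-1 - sqrt(10)) - 4)*6 = -90*(-5 - sqrt(10))*6 = -15*(-30 - 6*sqrt(10))*6 = (450 + 90*sqrt(10))*6 = 2700 + 540*sqrt(10) ≈ 4407.6)
1/((8283 + 11489) + q) = 1/((8283 + 11489) + (2700 + 540*sqrt(10))) = 1/(19772 + (2700 + 540*sqrt(10))) = 1/(22472 + 540*sqrt(10))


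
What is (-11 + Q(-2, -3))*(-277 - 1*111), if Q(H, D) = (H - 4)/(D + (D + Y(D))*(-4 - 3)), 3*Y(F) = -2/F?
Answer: 163154/37 ≈ 4409.6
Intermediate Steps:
Y(F) = -2/(3*F) (Y(F) = (-2/F)/3 = -2/(3*F))
Q(H, D) = (-4 + H)/(-6*D + 14/(3*D)) (Q(H, D) = (H - 4)/(D + (D - 2/(3*D))*(-4 - 3)) = (-4 + H)/(D + (D - 2/(3*D))*(-7)) = (-4 + H)/(D + (-7*D + 14/(3*D))) = (-4 + H)/(-6*D + 14/(3*D)))
(-11 + Q(-2, -3))*(-277 - 1*111) = (-11 + (3/2)*(-3)*(4 - 1*(-2))/(-7 + 9*(-3)²))*(-277 - 1*111) = (-11 + (3/2)*(-3)*(4 + 2)/(-7 + 9*9))*(-277 - 111) = (-11 + (3/2)*(-3)*6/(-7 + 81))*(-388) = (-11 + (3/2)*(-3)*6/74)*(-388) = (-11 + (3/2)*(-3)*(1/74)*6)*(-388) = (-11 - 27/74)*(-388) = -841/74*(-388) = 163154/37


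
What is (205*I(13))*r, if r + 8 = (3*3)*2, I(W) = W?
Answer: 26650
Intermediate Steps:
r = 10 (r = -8 + (3*3)*2 = -8 + 9*2 = -8 + 18 = 10)
(205*I(13))*r = (205*13)*10 = 2665*10 = 26650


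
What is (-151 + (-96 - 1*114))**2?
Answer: 130321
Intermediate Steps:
(-151 + (-96 - 1*114))**2 = (-151 + (-96 - 114))**2 = (-151 - 210)**2 = (-361)**2 = 130321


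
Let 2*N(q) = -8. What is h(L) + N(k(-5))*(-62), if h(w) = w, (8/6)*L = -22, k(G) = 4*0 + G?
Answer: 463/2 ≈ 231.50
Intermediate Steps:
k(G) = G (k(G) = 0 + G = G)
N(q) = -4 (N(q) = (½)*(-8) = -4)
L = -33/2 (L = (¾)*(-22) = -33/2 ≈ -16.500)
h(L) + N(k(-5))*(-62) = -33/2 - 4*(-62) = -33/2 + 248 = 463/2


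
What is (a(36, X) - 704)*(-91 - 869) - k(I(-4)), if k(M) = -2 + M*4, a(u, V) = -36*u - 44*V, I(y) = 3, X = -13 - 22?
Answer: 441590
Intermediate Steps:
X = -35
a(u, V) = -44*V - 36*u
k(M) = -2 + 4*M
(a(36, X) - 704)*(-91 - 869) - k(I(-4)) = ((-44*(-35) - 36*36) - 704)*(-91 - 869) - (-2 + 4*3) = ((1540 - 1296) - 704)*(-960) - (-2 + 12) = (244 - 704)*(-960) - 1*10 = -460*(-960) - 10 = 441600 - 10 = 441590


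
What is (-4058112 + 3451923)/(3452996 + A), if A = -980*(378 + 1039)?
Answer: -202063/688112 ≈ -0.29365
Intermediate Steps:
A = -1388660 (A = -980*1417 = -1388660)
(-4058112 + 3451923)/(3452996 + A) = (-4058112 + 3451923)/(3452996 - 1388660) = -606189/2064336 = -606189*1/2064336 = -202063/688112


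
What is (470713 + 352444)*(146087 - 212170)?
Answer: -54396684031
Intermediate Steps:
(470713 + 352444)*(146087 - 212170) = 823157*(-66083) = -54396684031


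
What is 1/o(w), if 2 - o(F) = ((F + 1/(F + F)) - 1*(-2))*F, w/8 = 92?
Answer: -2/1086333 ≈ -1.8411e-6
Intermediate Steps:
w = 736 (w = 8*92 = 736)
o(F) = 2 - F*(2 + F + 1/(2*F)) (o(F) = 2 - ((F + 1/(F + F)) - 1*(-2))*F = 2 - ((F + 1/(2*F)) + 2)*F = 2 - (2 + F + 1/(2*F))*F = 2 - F*(2 + F + 1/(2*F)))
1/o(w) = 1/(3/2 - 1*736² - 2*736) = 1/(3/2 - 1*541696 - 1472) = 1/(3/2 - 541696 - 1472) = 1/(-1086333/2) = -2/1086333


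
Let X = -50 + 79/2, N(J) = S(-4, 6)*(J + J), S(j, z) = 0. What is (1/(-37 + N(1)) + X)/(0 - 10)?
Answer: 779/740 ≈ 1.0527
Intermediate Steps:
N(J) = 0 (N(J) = 0*(J + J) = 0*(2*J) = 0)
X = -21/2 (X = -50 + 79*(1/2) = -50 + 79/2 = -21/2 ≈ -10.500)
(1/(-37 + N(1)) + X)/(0 - 10) = (1/(-37 + 0) - 21/2)/(0 - 10) = (1/(-37) - 21/2)/(-10) = -(-1/37 - 21/2)/10 = -1/10*(-779/74) = 779/740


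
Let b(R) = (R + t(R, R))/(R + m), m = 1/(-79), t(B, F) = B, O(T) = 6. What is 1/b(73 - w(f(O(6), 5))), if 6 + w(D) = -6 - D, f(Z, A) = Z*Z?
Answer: 4779/9559 ≈ 0.49995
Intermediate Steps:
m = -1/79 ≈ -0.012658
f(Z, A) = Z**2
w(D) = -12 - D (w(D) = -6 + (-6 - D) = -12 - D)
b(R) = 2*R/(-1/79 + R) (b(R) = (R + R)/(R - 1/79) = (2*R)/(-1/79 + R) = 2*R/(-1/79 + R))
1/b(73 - w(f(O(6), 5))) = 1/(158*(73 - (-12 - 1*6**2))/(-1 + 79*(73 - (-12 - 1*6**2)))) = 1/(158*(73 - (-12 - 1*36))/(-1 + 79*(73 - (-12 - 1*36)))) = 1/(158*(73 - (-12 - 36))/(-1 + 79*(73 - (-12 - 36)))) = 1/(158*(73 - 1*(-48))/(-1 + 79*(73 - 1*(-48)))) = 1/(158*(73 + 48)/(-1 + 79*(73 + 48))) = 1/(158*121/(-1 + 79*121)) = 1/(158*121/(-1 + 9559)) = 1/(158*121/9558) = 1/(158*121*(1/9558)) = 1/(9559/4779) = 4779/9559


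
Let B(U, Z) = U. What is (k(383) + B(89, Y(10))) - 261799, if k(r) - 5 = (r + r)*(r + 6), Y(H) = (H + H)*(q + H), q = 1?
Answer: 36269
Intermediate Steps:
Y(H) = 2*H*(1 + H) (Y(H) = (H + H)*(1 + H) = (2*H)*(1 + H) = 2*H*(1 + H))
k(r) = 5 + 2*r*(6 + r) (k(r) = 5 + (r + r)*(r + 6) = 5 + (2*r)*(6 + r) = 5 + 2*r*(6 + r))
(k(383) + B(89, Y(10))) - 261799 = ((5 + 2*383² + 12*383) + 89) - 261799 = ((5 + 2*146689 + 4596) + 89) - 261799 = ((5 + 293378 + 4596) + 89) - 261799 = (297979 + 89) - 261799 = 298068 - 261799 = 36269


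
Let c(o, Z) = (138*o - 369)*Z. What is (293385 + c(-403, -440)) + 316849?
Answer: 25242754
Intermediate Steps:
c(o, Z) = Z*(-369 + 138*o) (c(o, Z) = (-369 + 138*o)*Z = Z*(-369 + 138*o))
(293385 + c(-403, -440)) + 316849 = (293385 + 3*(-440)*(-123 + 46*(-403))) + 316849 = (293385 + 3*(-440)*(-123 - 18538)) + 316849 = (293385 + 3*(-440)*(-18661)) + 316849 = (293385 + 24632520) + 316849 = 24925905 + 316849 = 25242754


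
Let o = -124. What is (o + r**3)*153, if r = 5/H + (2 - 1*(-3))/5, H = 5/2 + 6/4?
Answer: -1102671/64 ≈ -17229.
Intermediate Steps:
H = 4 (H = 5*(1/2) + 6*(1/4) = 5/2 + 3/2 = 4)
r = 9/4 (r = 5/4 + (2 - 1*(-3))/5 = 5*(1/4) + (2 + 3)*(1/5) = 5/4 + 5*(1/5) = 5/4 + 1 = 9/4 ≈ 2.2500)
(o + r**3)*153 = (-124 + (9/4)**3)*153 = (-124 + 729/64)*153 = -7207/64*153 = -1102671/64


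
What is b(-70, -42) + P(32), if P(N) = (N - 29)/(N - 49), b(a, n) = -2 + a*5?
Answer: -5987/17 ≈ -352.18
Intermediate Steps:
b(a, n) = -2 + 5*a
P(N) = (-29 + N)/(-49 + N)
b(-70, -42) + P(32) = (-2 + 5*(-70)) + (-29 + 32)/(-49 + 32) = (-2 - 350) + 3/(-17) = -352 - 1/17*3 = -352 - 3/17 = -5987/17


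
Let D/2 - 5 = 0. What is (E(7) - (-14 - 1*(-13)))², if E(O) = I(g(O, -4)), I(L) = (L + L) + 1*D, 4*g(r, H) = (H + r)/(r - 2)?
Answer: 12769/100 ≈ 127.69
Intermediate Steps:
D = 10 (D = 10 + 2*0 = 10 + 0 = 10)
g(r, H) = (H + r)/(4*(-2 + r)) (g(r, H) = ((H + r)/(r - 2))/4 = ((H + r)/(-2 + r))/4 = (H + r)/(4*(-2 + r)))
I(L) = 10 + 2*L (I(L) = (L + L) + 1*10 = 2*L + 10 = 10 + 2*L)
E(O) = 10 + (-4 + O)/(2*(-2 + O)) (E(O) = 10 + 2*((-4 + O)/(4*(-2 + O))) = 10 + (-4 + O)/(2*(-2 + O)))
(E(7) - (-14 - 1*(-13)))² = ((-44 + 21*7)/(2*(-2 + 7)) - (-14 - 1*(-13)))² = ((½)*(-44 + 147)/5 - (-14 + 13))² = ((½)*(⅕)*103 - 1*(-1))² = (103/10 + 1)² = (113/10)² = 12769/100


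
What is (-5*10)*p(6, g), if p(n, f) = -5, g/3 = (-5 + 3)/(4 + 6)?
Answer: 250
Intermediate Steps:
g = -⅗ (g = 3*((-5 + 3)/(4 + 6)) = 3*(-2/10) = 3*(-2*⅒) = 3*(-⅕) = -⅗ ≈ -0.60000)
(-5*10)*p(6, g) = -5*10*(-5) = -50*(-5) = 250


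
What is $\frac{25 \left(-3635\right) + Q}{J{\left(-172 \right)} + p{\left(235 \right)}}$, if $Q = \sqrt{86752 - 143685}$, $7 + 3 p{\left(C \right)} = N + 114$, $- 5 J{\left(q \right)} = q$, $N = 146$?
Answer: $- \frac{1363125}{1781} + \frac{255 i \sqrt{197}}{1781} \approx -765.37 + 2.0096 i$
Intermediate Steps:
$J{\left(q \right)} = - \frac{q}{5}$
$p{\left(C \right)} = \frac{253}{3}$ ($p{\left(C \right)} = - \frac{7}{3} + \frac{146 + 114}{3} = - \frac{7}{3} + \frac{1}{3} \cdot 260 = - \frac{7}{3} + \frac{260}{3} = \frac{253}{3}$)
$Q = 17 i \sqrt{197}$ ($Q = \sqrt{-56933} = 17 i \sqrt{197} \approx 238.61 i$)
$\frac{25 \left(-3635\right) + Q}{J{\left(-172 \right)} + p{\left(235 \right)}} = \frac{25 \left(-3635\right) + 17 i \sqrt{197}}{\left(- \frac{1}{5}\right) \left(-172\right) + \frac{253}{3}} = \frac{-90875 + 17 i \sqrt{197}}{\frac{172}{5} + \frac{253}{3}} = \frac{-90875 + 17 i \sqrt{197}}{\frac{1781}{15}} = \left(-90875 + 17 i \sqrt{197}\right) \frac{15}{1781} = - \frac{1363125}{1781} + \frac{255 i \sqrt{197}}{1781}$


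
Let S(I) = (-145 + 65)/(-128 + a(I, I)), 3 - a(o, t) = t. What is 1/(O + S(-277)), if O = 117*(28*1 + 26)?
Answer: 19/120032 ≈ 0.00015829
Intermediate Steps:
a(o, t) = 3 - t
O = 6318 (O = 117*(28 + 26) = 117*54 = 6318)
S(I) = -80/(-125 - I) (S(I) = (-145 + 65)/(-128 + (3 - I)) = -80/(-125 - I))
1/(O + S(-277)) = 1/(6318 + 80/(125 - 277)) = 1/(6318 + 80/(-152)) = 1/(6318 + 80*(-1/152)) = 1/(6318 - 10/19) = 1/(120032/19) = 19/120032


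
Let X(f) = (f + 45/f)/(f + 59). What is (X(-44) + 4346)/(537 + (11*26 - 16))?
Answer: 2866379/532620 ≈ 5.3817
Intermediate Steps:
X(f) = (f + 45/f)/(59 + f)
(X(-44) + 4346)/(537 + (11*26 - 16)) = ((45 + (-44)²)/((-44)*(59 - 44)) + 4346)/(537 + (11*26 - 16)) = (-1/44*(45 + 1936)/15 + 4346)/(537 + (286 - 16)) = (-1/44*1/15*1981 + 4346)/(537 + 270) = (-1981/660 + 4346)/807 = (2866379/660)*(1/807) = 2866379/532620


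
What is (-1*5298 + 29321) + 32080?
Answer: 56103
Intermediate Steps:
(-1*5298 + 29321) + 32080 = (-5298 + 29321) + 32080 = 24023 + 32080 = 56103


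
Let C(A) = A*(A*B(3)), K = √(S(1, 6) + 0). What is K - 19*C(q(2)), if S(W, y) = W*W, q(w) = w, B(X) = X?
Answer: -227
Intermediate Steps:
S(W, y) = W²
K = 1 (K = √(1² + 0) = √(1 + 0) = √1 = 1)
C(A) = 3*A² (C(A) = A*(A*3) = A*(3*A) = 3*A²)
K - 19*C(q(2)) = 1 - 57*2² = 1 - 57*4 = 1 - 19*12 = 1 - 228 = -227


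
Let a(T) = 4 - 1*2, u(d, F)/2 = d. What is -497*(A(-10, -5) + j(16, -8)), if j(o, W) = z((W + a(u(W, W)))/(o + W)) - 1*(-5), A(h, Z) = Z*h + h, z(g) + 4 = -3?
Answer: -18886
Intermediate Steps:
u(d, F) = 2*d
a(T) = 2 (a(T) = 4 - 2 = 2)
z(g) = -7 (z(g) = -4 - 3 = -7)
A(h, Z) = h + Z*h
j(o, W) = -2 (j(o, W) = -7 - 1*(-5) = -7 + 5 = -2)
-497*(A(-10, -5) + j(16, -8)) = -497*(-10*(1 - 5) - 2) = -497*(-10*(-4) - 2) = -497*(40 - 2) = -497*38 = -18886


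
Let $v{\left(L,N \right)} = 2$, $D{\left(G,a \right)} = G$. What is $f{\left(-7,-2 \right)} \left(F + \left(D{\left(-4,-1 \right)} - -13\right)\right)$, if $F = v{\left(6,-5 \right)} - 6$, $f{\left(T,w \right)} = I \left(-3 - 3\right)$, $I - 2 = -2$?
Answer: $0$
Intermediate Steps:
$I = 0$ ($I = 2 - 2 = 0$)
$f{\left(T,w \right)} = 0$ ($f{\left(T,w \right)} = 0 \left(-3 - 3\right) = 0 \left(-6\right) = 0$)
$F = -4$ ($F = 2 - 6 = -4$)
$f{\left(-7,-2 \right)} \left(F + \left(D{\left(-4,-1 \right)} - -13\right)\right) = 0 \left(-4 - -9\right) = 0 \left(-4 + \left(-4 + 13\right)\right) = 0 \left(-4 + 9\right) = 0 \cdot 5 = 0$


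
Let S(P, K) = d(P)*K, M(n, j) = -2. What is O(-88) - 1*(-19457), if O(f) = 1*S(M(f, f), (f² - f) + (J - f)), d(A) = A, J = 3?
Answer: 3611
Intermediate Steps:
S(P, K) = K*P (S(P, K) = P*K = K*P)
O(f) = -6 - 2*f² + 4*f (O(f) = 1*(((f² - f) + (3 - f))*(-2)) = 1*((3 + f² - 2*f)*(-2)) = 1*(-6 - 2*f² + 4*f) = -6 - 2*f² + 4*f)
O(-88) - 1*(-19457) = (-6 - 2*(-88)² + 4*(-88)) - 1*(-19457) = (-6 - 2*7744 - 352) + 19457 = (-6 - 15488 - 352) + 19457 = -15846 + 19457 = 3611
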